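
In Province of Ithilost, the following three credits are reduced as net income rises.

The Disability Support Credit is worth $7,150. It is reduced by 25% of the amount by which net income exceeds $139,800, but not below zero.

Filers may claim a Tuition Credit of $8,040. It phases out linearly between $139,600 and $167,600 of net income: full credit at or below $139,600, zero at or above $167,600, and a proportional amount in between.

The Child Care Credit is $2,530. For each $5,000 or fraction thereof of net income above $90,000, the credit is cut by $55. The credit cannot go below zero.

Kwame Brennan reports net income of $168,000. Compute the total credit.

$1,750

Disability Support Credit: 25% of the $28,200 excess over $139,800 is $7,050; credit = $7,150 − $7,050 = $100.
Tuition Credit: $168,000 is at or above $167,600, so the credit is $0.
Child Care Credit: income exceeds $90,000 by $78,000, which is 16 full-or-partial $5,000 increments; reduction = 16 × $55 = $880, leaving $1,650.
Total: $100 + $0 + $1,650 = $1,750.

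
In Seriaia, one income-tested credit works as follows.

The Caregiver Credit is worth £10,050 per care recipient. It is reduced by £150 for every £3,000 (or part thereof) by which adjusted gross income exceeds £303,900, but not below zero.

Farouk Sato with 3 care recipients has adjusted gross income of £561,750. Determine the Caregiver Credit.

Caregiver Credit: base = 3 × £10,050 = £30,150. income exceeds £303,900 by £257,850, which is 86 full-or-partial £3,000 increments; reduction = 86 × £150 = £12,900, leaving £17,250.

£17,250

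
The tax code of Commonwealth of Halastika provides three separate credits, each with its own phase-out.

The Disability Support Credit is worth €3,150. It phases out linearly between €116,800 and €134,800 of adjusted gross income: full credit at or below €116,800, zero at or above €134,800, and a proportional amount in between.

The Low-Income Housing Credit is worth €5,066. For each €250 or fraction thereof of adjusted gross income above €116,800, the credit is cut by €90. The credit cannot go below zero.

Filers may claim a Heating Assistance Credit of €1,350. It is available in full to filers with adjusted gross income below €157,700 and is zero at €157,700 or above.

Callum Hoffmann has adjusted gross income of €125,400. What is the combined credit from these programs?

€4,911

Disability Support Credit: €125,400 is €8,600 into a €18,000 phase-out range, leaving 9,400/18,000 of the credit: €3,150 × 9,400/18,000 = €1,645.
Low-Income Housing Credit: income exceeds €116,800 by €8,600, which is 35 full-or-partial €250 increments; reduction = 35 × €90 = €3,150, leaving €1,916.
Heating Assistance Credit: €125,400 is below the €157,700 cutoff, so the full €1,350 applies.
Total: €1,645 + €1,916 + €1,350 = €4,911.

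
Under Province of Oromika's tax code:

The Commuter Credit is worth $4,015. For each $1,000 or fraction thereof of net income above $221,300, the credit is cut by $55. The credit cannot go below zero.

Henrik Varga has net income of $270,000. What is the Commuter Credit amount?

Commuter Credit: income exceeds $221,300 by $48,700, which is 49 full-or-partial $1,000 increments; reduction = 49 × $55 = $2,695, leaving $1,320.

$1,320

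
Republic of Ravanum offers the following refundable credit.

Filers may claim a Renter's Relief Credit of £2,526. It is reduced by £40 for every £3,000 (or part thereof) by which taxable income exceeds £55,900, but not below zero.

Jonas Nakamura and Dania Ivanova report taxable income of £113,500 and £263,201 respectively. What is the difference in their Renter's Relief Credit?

Jonas (£113,500): Renter's Relief Credit: income exceeds £55,900 by £57,600, which is 20 full-or-partial £3,000 increments; reduction = 20 × £40 = £800, leaving £1,726.
Dania (£263,201): Renter's Relief Credit: income exceeds £55,900 by £207,301 → 70 increments × £40 = £2,800 ≥ base, so the credit is £0.
Difference: |£1,726 − £0| = £1,726.

£1,726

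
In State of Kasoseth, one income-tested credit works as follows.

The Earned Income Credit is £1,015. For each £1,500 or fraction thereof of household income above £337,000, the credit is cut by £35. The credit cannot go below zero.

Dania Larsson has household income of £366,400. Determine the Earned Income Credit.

Earned Income Credit: income exceeds £337,000 by £29,400, which is 20 full-or-partial £1,500 increments; reduction = 20 × £35 = £700, leaving £315.

£315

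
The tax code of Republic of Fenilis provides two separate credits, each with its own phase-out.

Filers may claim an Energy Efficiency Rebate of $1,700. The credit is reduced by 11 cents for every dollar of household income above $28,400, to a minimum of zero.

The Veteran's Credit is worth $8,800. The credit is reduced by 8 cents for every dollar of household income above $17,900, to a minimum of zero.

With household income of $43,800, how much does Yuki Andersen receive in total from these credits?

$6,734

Energy Efficiency Rebate: 11% of the $15,400 excess over $28,400 is $1,694; credit = $1,700 − $1,694 = $6.
Veteran's Credit: 8% of the $25,900 excess over $17,900 is $2,072; credit = $8,800 − $2,072 = $6,728.
Total: $6 + $6,728 = $6,734.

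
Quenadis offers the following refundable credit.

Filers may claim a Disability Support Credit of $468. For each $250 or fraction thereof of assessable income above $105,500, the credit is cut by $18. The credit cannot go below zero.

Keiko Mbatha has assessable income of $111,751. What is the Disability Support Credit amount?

$0

Disability Support Credit: income exceeds $105,500 by $6,251 → 26 increments × $18 = $468 ≥ base, so the credit is $0.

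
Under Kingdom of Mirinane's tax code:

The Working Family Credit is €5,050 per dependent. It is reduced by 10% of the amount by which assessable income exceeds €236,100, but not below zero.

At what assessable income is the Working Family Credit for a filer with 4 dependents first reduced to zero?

Full credit = 4 × €5,050 = €20,200.
The credit falls by 10% of each euro above €236,100, so it reaches zero when the excess is €20,200 / 10% = €202,000: income = €236,100 + €202,000 = €438,100.

€438,100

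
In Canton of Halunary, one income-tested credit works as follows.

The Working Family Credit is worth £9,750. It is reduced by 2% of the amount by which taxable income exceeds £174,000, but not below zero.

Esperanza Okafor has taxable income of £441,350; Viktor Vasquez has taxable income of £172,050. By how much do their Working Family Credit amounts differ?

Esperanza (£441,350): Working Family Credit: 2% of the £267,350 excess over £174,000 is £5,347; credit = £9,750 − £5,347 = £4,403.
Viktor (£172,050): Working Family Credit: £172,050 is at or below the £174,000 threshold, so the full £9,750 applies.
Difference: |£4,403 − £9,750| = £5,347.

£5,347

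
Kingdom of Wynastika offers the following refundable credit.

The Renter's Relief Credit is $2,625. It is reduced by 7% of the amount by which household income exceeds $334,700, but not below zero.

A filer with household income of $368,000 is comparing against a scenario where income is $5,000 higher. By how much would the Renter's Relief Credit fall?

At $368,000 — 7% of the $33,300 excess over $334,700 is $2,331; credit = $2,625 − $2,331 = $294.
At $373,000 — 7% of the $38,300 excess over $334,700 is $2,681 ≥ base, so the credit is $0.
Lost: $294 − $0 = $294.

$294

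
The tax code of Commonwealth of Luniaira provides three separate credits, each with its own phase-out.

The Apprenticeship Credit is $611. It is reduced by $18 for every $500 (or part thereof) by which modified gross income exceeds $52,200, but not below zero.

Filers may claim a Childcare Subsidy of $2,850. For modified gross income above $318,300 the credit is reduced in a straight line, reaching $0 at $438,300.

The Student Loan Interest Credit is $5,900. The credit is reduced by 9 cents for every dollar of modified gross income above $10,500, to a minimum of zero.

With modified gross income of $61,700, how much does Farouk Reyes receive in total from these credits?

$4,411

Apprenticeship Credit: income exceeds $52,200 by $9,500, which is 19 full-or-partial $500 increments; reduction = 19 × $18 = $342, leaving $269.
Childcare Subsidy: $61,700 is at or below the $318,300 threshold, so the full $2,850 applies.
Student Loan Interest Credit: 9% of the $51,200 excess over $10,500 is $4,608; credit = $5,900 − $4,608 = $1,292.
Total: $269 + $2,850 + $1,292 = $4,411.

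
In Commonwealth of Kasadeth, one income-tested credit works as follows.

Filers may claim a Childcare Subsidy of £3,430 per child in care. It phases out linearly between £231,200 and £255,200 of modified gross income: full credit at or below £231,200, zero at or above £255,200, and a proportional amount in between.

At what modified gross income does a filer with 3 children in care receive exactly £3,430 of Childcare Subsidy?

Full credit = 3 × £3,430 = £10,290.
£3,430 is 3,430/10,290 of the full £10,290, so 6,860/10,290 of the £24,000 range has been used: income = £231,200 + £24,000 × 6,860/10,290 = £247,200.

£247,200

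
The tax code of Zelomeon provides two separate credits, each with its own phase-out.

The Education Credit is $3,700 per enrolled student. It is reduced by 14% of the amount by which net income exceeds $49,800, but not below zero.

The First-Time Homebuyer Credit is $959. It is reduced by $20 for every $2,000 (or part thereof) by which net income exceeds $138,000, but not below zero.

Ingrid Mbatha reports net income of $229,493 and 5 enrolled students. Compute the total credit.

$39

Education Credit: base = 5 × $3,700 = $18,500. 14% of the $179,693 excess over $49,800 is $25,157.02 ≥ base, so the credit is $0.
First-Time Homebuyer Credit: income exceeds $138,000 by $91,493, which is 46 full-or-partial $2,000 increments; reduction = 46 × $20 = $920, leaving $39.
Total: $0 + $39 = $39.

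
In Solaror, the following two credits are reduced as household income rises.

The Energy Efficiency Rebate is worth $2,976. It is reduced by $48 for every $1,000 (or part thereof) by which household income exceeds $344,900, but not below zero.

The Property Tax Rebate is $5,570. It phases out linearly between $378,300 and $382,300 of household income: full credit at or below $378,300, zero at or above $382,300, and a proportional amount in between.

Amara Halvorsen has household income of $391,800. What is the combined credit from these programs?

Energy Efficiency Rebate: income exceeds $344,900 by $46,900, which is 47 full-or-partial $1,000 increments; reduction = 47 × $48 = $2,256, leaving $720.
Property Tax Rebate: $391,800 is at or above $382,300, so the credit is $0.
Total: $720 + $0 = $720.

$720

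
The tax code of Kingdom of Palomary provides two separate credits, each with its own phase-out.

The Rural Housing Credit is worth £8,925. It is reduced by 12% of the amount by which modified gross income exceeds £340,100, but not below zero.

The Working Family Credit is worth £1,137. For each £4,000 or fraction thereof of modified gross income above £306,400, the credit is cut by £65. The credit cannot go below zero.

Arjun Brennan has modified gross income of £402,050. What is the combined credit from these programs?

£1,491

Rural Housing Credit: 12% of the £61,950 excess over £340,100 is £7,434; credit = £8,925 − £7,434 = £1,491.
Working Family Credit: income exceeds £306,400 by £95,650 → 24 increments × £65 = £1,560 ≥ base, so the credit is £0.
Total: £1,491 + £0 = £1,491.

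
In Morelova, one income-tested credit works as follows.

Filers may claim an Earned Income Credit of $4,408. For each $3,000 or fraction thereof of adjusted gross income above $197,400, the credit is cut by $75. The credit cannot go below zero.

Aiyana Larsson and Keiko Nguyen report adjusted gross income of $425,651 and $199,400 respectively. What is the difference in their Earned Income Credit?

Aiyana ($425,651): Earned Income Credit: income exceeds $197,400 by $228,251 → 77 increments × $75 = $5,775 ≥ base, so the credit is $0.
Keiko ($199,400): Earned Income Credit: income exceeds $197,400 by $2,000, which is 1 full-or-partial $3,000 increment; reduction = 1 × $75 = $75, leaving $4,333.
Difference: |$0 − $4,333| = $4,333.

$4,333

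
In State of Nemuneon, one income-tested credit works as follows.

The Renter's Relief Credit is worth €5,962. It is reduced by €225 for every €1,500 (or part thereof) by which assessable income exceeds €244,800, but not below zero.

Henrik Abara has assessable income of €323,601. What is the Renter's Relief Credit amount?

€0

Renter's Relief Credit: income exceeds €244,800 by €78,801 → 53 increments × €225 = €11,925 ≥ base, so the credit is €0.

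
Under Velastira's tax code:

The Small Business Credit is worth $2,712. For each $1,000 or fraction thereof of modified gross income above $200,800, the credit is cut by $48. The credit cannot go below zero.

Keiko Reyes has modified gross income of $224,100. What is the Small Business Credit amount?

Small Business Credit: income exceeds $200,800 by $23,300, which is 24 full-or-partial $1,000 increments; reduction = 24 × $48 = $1,152, leaving $1,560.

$1,560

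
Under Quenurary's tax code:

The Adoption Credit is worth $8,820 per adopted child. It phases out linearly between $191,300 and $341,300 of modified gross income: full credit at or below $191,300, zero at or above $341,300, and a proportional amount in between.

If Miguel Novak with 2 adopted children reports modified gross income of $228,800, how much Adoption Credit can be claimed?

$13,230

Adoption Credit: base = 2 × $8,820 = $17,640. $228,800 is $37,500 into a $150,000 phase-out range, leaving 112,500/150,000 of the credit: $17,640 × 112,500/150,000 = $13,230.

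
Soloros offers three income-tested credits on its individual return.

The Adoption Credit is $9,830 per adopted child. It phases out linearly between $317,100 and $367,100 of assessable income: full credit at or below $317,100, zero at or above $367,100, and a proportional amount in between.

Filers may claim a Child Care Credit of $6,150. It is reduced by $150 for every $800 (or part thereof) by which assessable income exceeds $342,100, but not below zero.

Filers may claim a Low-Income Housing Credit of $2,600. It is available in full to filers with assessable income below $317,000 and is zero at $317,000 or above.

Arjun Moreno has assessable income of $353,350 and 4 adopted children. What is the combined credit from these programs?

$14,713

Adoption Credit: base = 4 × $9,830 = $39,320. $353,350 is $36,250 into a $50,000 phase-out range, leaving 13,750/50,000 of the credit: $39,320 × 13,750/50,000 = $10,813.
Child Care Credit: income exceeds $342,100 by $11,250, which is 15 full-or-partial $800 increments; reduction = 15 × $150 = $2,250, leaving $3,900.
Low-Income Housing Credit: $353,350 meets or exceeds the $317,000 cutoff, so the credit is $0.
Total: $10,813 + $3,900 + $0 = $14,713.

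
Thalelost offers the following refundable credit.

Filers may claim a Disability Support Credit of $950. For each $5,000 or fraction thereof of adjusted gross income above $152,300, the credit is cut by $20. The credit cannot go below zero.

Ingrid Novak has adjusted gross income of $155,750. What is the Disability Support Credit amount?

Disability Support Credit: income exceeds $152,300 by $3,450, which is 1 full-or-partial $5,000 increment; reduction = 1 × $20 = $20, leaving $930.

$930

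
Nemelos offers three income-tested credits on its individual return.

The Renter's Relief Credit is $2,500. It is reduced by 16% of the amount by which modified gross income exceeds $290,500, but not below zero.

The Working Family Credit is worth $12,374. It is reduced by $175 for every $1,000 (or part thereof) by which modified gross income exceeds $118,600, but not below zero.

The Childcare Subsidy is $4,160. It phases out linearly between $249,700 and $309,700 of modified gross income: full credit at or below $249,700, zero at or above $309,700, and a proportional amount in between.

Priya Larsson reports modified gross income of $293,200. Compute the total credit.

$3,212

Renter's Relief Credit: 16% of the $2,700 excess over $290,500 is $432; credit = $2,500 − $432 = $2,068.
Working Family Credit: income exceeds $118,600 by $174,600 → 175 increments × $175 = $30,625 ≥ base, so the credit is $0.
Childcare Subsidy: $293,200 is $43,500 into a $60,000 phase-out range, leaving 16,500/60,000 of the credit: $4,160 × 16,500/60,000 = $1,144.
Total: $2,068 + $0 + $1,144 = $3,212.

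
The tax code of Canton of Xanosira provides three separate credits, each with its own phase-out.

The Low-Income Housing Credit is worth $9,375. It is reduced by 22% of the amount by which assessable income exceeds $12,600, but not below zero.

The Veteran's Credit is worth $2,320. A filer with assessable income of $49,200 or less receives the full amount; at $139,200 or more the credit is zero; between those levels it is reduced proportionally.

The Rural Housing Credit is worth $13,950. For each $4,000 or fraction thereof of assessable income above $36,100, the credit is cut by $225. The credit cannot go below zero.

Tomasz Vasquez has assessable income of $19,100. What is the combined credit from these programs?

$24,215

Low-Income Housing Credit: 22% of the $6,500 excess over $12,600 is $1,430; credit = $9,375 − $1,430 = $7,945.
Veteran's Credit: $19,100 is at or below the $49,200 threshold, so the full $2,320 applies.
Rural Housing Credit: $19,100 is at or below the $36,100 threshold, so the full $13,950 applies.
Total: $7,945 + $2,320 + $13,950 = $24,215.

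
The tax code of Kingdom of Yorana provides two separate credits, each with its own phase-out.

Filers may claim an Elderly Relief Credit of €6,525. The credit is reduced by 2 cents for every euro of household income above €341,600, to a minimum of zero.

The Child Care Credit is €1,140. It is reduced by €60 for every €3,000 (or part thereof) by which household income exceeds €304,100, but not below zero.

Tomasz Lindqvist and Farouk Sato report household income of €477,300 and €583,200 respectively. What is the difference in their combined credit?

Tomasz (€477,300): Elderly Relief Credit: 2% of the €135,700 excess over €341,600 is €2,714; credit = €6,525 − €2,714 = €3,811. Child Care Credit: income exceeds €304,100 by €173,200 → 58 increments × €60 = €3,480 ≥ base, so the credit is €0. total €3,811 + €0 = €3,811
Farouk (€583,200): Elderly Relief Credit: 2% of the €241,600 excess over €341,600 is €4,832; credit = €6,525 − €4,832 = €1,693. Child Care Credit: income exceeds €304,100 by €279,100 → 94 increments × €60 = €5,640 ≥ base, so the credit is €0. total €1,693 + €0 = €1,693
Difference: |€3,811 − €1,693| = €2,118.

€2,118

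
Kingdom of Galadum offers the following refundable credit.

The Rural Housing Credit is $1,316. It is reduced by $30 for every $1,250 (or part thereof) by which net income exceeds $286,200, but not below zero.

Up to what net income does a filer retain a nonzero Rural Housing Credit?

After 43 increments the reduction is 43 × $30 = $1,290, leaving $26; one more increment wipes it out. Increment 43 ends at excess 43 × $1,250 = $53,750, so the highest qualifying income is $286,200 + $53,750 = $339,950.

$339,950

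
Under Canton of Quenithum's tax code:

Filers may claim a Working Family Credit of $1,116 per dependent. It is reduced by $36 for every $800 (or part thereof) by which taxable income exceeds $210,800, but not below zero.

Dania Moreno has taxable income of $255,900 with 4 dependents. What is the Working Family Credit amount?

$2,412

Working Family Credit: base = 4 × $1,116 = $4,464. income exceeds $210,800 by $45,100, which is 57 full-or-partial $800 increments; reduction = 57 × $36 = $2,052, leaving $2,412.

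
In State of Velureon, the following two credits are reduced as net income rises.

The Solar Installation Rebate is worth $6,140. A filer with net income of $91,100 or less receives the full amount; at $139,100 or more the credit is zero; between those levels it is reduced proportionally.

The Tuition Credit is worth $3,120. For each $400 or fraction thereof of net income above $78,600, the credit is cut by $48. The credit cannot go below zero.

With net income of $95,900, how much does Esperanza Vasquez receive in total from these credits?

$6,534

Solar Installation Rebate: $95,900 is $4,800 into a $48,000 phase-out range, leaving 43,200/48,000 of the credit: $6,140 × 43,200/48,000 = $5,526.
Tuition Credit: income exceeds $78,600 by $17,300, which is 44 full-or-partial $400 increments; reduction = 44 × $48 = $2,112, leaving $1,008.
Total: $5,526 + $1,008 = $6,534.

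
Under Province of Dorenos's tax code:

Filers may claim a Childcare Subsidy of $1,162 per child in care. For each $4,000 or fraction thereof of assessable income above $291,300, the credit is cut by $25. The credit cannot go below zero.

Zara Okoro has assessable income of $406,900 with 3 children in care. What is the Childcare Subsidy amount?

Childcare Subsidy: base = 3 × $1,162 = $3,486. income exceeds $291,300 by $115,600, which is 29 full-or-partial $4,000 increments; reduction = 29 × $25 = $725, leaving $2,761.

$2,761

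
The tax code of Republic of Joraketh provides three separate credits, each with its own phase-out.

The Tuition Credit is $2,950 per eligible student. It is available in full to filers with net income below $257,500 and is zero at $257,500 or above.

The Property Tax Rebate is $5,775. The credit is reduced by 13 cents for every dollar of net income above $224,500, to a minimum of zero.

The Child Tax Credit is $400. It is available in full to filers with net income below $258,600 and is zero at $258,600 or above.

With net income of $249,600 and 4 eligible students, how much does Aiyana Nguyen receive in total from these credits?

$14,712

Tuition Credit: base = 4 × $2,950 = $11,800. $249,600 is below the $257,500 cutoff, so the full $11,800 applies.
Property Tax Rebate: 13% of the $25,100 excess over $224,500 is $3,263; credit = $5,775 − $3,263 = $2,512.
Child Tax Credit: $249,600 is below the $258,600 cutoff, so the full $400 applies.
Total: $11,800 + $2,512 + $400 = $14,712.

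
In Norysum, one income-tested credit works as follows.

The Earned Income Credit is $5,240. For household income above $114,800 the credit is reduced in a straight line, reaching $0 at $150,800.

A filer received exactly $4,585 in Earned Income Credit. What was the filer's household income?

$4,585 is 4,585/5,240 of the full $5,240, so 655/5,240 of the $36,000 range has been used: income = $114,800 + $36,000 × 655/5,240 = $119,300.

$119,300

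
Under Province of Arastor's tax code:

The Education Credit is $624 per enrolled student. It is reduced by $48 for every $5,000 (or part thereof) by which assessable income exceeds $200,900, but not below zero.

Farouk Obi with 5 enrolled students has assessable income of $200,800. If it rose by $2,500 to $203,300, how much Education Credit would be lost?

At $200,800 — base = 5 × $624 = $3,120. $200,800 is at or below the $200,900 threshold, so the full $3,120 applies.
At $203,300 — base = 5 × $624 = $3,120. income exceeds $200,900 by $2,400, which is 1 full-or-partial $5,000 increment; reduction = 1 × $48 = $48, leaving $3,072.
Lost: $3,120 − $3,072 = $48.

$48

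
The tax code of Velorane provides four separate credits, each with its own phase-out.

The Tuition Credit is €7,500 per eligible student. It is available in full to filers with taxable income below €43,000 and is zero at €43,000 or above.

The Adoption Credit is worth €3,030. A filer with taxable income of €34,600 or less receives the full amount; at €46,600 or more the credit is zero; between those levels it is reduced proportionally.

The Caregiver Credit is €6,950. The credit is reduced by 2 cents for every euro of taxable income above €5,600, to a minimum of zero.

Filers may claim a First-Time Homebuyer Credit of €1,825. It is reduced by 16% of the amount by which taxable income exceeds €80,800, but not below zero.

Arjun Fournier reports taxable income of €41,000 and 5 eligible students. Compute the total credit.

€46,981

Tuition Credit: base = 5 × €7,500 = €37,500. €41,000 is below the €43,000 cutoff, so the full €37,500 applies.
Adoption Credit: €41,000 is €6,400 into a €12,000 phase-out range, leaving 5,600/12,000 of the credit: €3,030 × 5,600/12,000 = €1,414.
Caregiver Credit: 2% of the €35,400 excess over €5,600 is €708; credit = €6,950 − €708 = €6,242.
First-Time Homebuyer Credit: €41,000 is at or below the €80,800 threshold, so the full €1,825 applies.
Total: €37,500 + €1,414 + €6,242 + €1,825 = €46,981.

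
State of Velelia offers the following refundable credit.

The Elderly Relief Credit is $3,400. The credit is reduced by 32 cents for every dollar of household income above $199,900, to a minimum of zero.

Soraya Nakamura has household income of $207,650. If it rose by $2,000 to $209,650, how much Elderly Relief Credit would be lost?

$640

At $207,650 — 32% of the $7,750 excess over $199,900 is $2,480; credit = $3,400 − $2,480 = $920.
At $209,650 — 32% of the $9,750 excess over $199,900 is $3,120; credit = $3,400 − $3,120 = $280.
Lost: $920 − $280 = $640.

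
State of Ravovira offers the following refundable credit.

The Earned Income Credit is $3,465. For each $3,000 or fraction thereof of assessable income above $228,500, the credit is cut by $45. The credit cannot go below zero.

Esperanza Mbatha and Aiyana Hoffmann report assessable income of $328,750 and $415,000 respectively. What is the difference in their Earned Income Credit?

Esperanza ($328,750): Earned Income Credit: income exceeds $228,500 by $100,250, which is 34 full-or-partial $3,000 increments; reduction = 34 × $45 = $1,530, leaving $1,935.
Aiyana ($415,000): Earned Income Credit: income exceeds $228,500 by $186,500, which is 63 full-or-partial $3,000 increments; reduction = 63 × $45 = $2,835, leaving $630.
Difference: |$1,935 − $630| = $1,305.

$1,305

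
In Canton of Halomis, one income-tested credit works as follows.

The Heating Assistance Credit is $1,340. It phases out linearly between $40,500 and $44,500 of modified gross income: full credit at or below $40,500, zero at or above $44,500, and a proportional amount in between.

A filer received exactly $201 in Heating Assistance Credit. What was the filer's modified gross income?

$43,900

$201 is 201/1,340 of the full $1,340, so 1,139/1,340 of the $4,000 range has been used: income = $40,500 + $4,000 × 1,139/1,340 = $43,900.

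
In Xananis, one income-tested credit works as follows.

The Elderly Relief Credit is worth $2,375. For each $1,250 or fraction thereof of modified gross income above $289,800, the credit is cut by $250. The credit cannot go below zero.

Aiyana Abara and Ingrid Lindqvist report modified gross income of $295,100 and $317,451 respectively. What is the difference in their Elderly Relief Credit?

Aiyana ($295,100): Elderly Relief Credit: income exceeds $289,800 by $5,300, which is 5 full-or-partial $1,250 increments; reduction = 5 × $250 = $1,250, leaving $1,125.
Ingrid ($317,451): Elderly Relief Credit: income exceeds $289,800 by $27,651 → 23 increments × $250 = $5,750 ≥ base, so the credit is $0.
Difference: |$1,125 − $0| = $1,125.

$1,125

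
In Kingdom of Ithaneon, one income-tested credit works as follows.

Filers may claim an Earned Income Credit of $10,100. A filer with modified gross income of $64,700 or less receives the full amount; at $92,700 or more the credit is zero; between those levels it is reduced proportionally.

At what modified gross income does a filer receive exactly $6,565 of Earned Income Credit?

$74,500

$6,565 is 6,565/10,100 of the full $10,100, so 3,535/10,100 of the $28,000 range has been used: income = $64,700 + $28,000 × 3,535/10,100 = $74,500.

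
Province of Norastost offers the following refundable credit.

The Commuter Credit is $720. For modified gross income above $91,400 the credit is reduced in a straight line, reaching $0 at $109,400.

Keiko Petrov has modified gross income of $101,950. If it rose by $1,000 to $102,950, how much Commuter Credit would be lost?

$40

At $101,950 — $101,950 is $10,550 into a $18,000 phase-out range, leaving 7,450/18,000 of the credit: $720 × 7,450/18,000 = $298.
At $102,950 — $102,950 is $11,550 into a $18,000 phase-out range, leaving 6,450/18,000 of the credit: $720 × 6,450/18,000 = $258.
Lost: $298 − $258 = $40.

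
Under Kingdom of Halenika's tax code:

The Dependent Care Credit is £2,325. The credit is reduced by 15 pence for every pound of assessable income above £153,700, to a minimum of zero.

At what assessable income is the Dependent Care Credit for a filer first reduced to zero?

£169,200

The credit falls by 15% of each pound above £153,700, so it reaches zero when the excess is £2,325 / 15% = £15,500: income = £153,700 + £15,500 = £169,200.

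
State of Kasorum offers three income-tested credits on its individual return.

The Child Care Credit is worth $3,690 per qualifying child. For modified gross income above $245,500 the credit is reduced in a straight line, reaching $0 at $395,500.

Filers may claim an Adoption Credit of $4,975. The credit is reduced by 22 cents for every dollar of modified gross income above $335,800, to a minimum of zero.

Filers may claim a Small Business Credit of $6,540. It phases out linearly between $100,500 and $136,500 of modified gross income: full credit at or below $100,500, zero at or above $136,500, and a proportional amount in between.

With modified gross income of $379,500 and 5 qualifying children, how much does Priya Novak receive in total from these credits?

$1,968

Child Care Credit: base = 5 × $3,690 = $18,450. $379,500 is $134,000 into a $150,000 phase-out range, leaving 16,000/150,000 of the credit: $18,450 × 16,000/150,000 = $1,968.
Adoption Credit: 22% of the $43,700 excess over $335,800 is $9,614 ≥ base, so the credit is $0.
Small Business Credit: $379,500 is at or above $136,500, so the credit is $0.
Total: $1,968 + $0 + $0 = $1,968.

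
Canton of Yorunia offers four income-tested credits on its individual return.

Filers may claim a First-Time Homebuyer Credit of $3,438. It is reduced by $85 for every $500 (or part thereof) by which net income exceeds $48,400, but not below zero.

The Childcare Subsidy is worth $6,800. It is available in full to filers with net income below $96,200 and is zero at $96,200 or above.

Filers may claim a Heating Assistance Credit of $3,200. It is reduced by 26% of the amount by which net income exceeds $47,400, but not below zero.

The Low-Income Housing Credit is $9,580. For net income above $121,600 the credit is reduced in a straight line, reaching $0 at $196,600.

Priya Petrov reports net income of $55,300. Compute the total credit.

$19,774

First-Time Homebuyer Credit: income exceeds $48,400 by $6,900, which is 14 full-or-partial $500 increments; reduction = 14 × $85 = $1,190, leaving $2,248.
Childcare Subsidy: $55,300 is below the $96,200 cutoff, so the full $6,800 applies.
Heating Assistance Credit: 26% of the $7,900 excess over $47,400 is $2,054; credit = $3,200 − $2,054 = $1,146.
Low-Income Housing Credit: $55,300 is at or below the $121,600 threshold, so the full $9,580 applies.
Total: $2,248 + $6,800 + $1,146 + $9,580 = $19,774.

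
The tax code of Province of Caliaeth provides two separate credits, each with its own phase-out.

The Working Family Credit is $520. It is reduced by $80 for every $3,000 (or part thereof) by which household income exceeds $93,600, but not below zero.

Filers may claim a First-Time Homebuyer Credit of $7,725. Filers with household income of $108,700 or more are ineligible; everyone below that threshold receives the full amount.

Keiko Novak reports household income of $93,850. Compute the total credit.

$8,165

Working Family Credit: income exceeds $93,600 by $250, which is 1 full-or-partial $3,000 increment; reduction = 1 × $80 = $80, leaving $440.
First-Time Homebuyer Credit: $93,850 is below the $108,700 cutoff, so the full $7,725 applies.
Total: $440 + $7,725 = $8,165.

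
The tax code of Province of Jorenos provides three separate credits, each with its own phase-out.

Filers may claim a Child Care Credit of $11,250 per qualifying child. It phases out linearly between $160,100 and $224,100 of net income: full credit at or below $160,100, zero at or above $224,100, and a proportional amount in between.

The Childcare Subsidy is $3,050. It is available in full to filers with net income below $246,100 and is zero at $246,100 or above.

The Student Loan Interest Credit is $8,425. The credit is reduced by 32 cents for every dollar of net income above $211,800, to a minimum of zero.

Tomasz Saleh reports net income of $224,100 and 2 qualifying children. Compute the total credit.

$7,539

Child Care Credit: base = 2 × $11,250 = $22,500. $224,100 is at or above $224,100, so the credit is $0.
Childcare Subsidy: $224,100 is below the $246,100 cutoff, so the full $3,050 applies.
Student Loan Interest Credit: 32% of the $12,300 excess over $211,800 is $3,936; credit = $8,425 − $3,936 = $4,489.
Total: $0 + $3,050 + $4,489 = $7,539.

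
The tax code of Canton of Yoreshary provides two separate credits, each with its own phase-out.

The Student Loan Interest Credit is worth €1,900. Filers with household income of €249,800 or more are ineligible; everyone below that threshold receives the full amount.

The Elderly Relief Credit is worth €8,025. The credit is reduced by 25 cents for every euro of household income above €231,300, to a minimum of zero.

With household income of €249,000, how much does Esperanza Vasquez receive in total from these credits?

Student Loan Interest Credit: €249,000 is below the €249,800 cutoff, so the full €1,900 applies.
Elderly Relief Credit: 25% of the €17,700 excess over €231,300 is €4,425; credit = €8,025 − €4,425 = €3,600.
Total: €1,900 + €3,600 = €5,500.

€5,500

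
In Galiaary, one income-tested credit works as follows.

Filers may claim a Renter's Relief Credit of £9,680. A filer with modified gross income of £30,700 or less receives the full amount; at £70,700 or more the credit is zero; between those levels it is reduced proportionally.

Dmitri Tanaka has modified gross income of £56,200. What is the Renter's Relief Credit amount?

£3,509

Renter's Relief Credit: £56,200 is £25,500 into a £40,000 phase-out range, leaving 14,500/40,000 of the credit: £9,680 × 14,500/40,000 = £3,509.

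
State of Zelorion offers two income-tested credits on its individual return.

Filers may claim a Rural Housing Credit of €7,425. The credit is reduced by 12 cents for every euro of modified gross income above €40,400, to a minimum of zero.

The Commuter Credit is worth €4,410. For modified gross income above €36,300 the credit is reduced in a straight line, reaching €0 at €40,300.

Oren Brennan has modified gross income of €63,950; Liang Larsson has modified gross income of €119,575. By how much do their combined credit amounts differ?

€4,599

Oren (€63,950): Rural Housing Credit: 12% of the €23,550 excess over €40,400 is €2,826; credit = €7,425 − €2,826 = €4,599. Commuter Credit: €63,950 is at or above €40,300, so the credit is €0. total €4,599 + €0 = €4,599
Liang (€119,575): Rural Housing Credit: 12% of the €79,175 excess over €40,400 is €9,501 ≥ base, so the credit is €0. Commuter Credit: €119,575 is at or above €40,300, so the credit is €0. total €0 + €0 = €0
Difference: |€4,599 − €0| = €4,599.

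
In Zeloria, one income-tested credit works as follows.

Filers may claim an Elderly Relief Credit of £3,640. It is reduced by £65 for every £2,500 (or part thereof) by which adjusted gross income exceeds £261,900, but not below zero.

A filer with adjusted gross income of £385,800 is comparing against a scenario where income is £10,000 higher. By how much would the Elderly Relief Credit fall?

£260

At £385,800 — income exceeds £261,900 by £123,900, which is 50 full-or-partial £2,500 increments; reduction = 50 × £65 = £3,250, leaving £390.
At £395,800 — income exceeds £261,900 by £133,900, which is 54 full-or-partial £2,500 increments; reduction = 54 × £65 = £3,510, leaving £130.
Lost: £390 − £130 = £260.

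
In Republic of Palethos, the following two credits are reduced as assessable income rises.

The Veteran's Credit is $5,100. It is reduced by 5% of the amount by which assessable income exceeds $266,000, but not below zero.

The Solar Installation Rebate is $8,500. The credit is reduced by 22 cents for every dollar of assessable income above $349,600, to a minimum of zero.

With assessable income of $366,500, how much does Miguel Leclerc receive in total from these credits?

Veteran's Credit: 5% of the $100,500 excess over $266,000 is $5,025; credit = $5,100 − $5,025 = $75.
Solar Installation Rebate: 22% of the $16,900 excess over $349,600 is $3,718; credit = $8,500 − $3,718 = $4,782.
Total: $75 + $4,782 = $4,857.

$4,857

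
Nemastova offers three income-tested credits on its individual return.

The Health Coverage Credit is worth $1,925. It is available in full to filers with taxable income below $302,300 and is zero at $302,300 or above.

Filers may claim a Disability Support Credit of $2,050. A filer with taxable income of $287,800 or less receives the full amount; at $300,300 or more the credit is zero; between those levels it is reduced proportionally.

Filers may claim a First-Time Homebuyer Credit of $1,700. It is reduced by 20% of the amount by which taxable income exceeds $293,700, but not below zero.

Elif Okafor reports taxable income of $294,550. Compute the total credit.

Health Coverage Credit: $294,550 is below the $302,300 cutoff, so the full $1,925 applies.
Disability Support Credit: $294,550 is $6,750 into a $12,500 phase-out range, leaving 5,750/12,500 of the credit: $2,050 × 5,750/12,500 = $943.
First-Time Homebuyer Credit: 20% of the $850 excess over $293,700 is $170; credit = $1,700 − $170 = $1,530.
Total: $1,925 + $943 + $1,530 = $4,398.

$4,398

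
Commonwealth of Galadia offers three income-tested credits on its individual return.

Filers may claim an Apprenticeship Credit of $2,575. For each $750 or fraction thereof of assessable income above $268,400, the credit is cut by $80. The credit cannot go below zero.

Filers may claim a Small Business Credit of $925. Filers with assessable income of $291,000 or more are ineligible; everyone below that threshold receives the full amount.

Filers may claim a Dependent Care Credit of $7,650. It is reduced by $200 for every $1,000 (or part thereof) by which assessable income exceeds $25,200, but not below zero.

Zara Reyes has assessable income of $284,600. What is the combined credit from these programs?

$1,740

Apprenticeship Credit: income exceeds $268,400 by $16,200, which is 22 full-or-partial $750 increments; reduction = 22 × $80 = $1,760, leaving $815.
Small Business Credit: $284,600 is below the $291,000 cutoff, so the full $925 applies.
Dependent Care Credit: income exceeds $25,200 by $259,400 → 260 increments × $200 = $52,000 ≥ base, so the credit is $0.
Total: $815 + $925 + $0 = $1,740.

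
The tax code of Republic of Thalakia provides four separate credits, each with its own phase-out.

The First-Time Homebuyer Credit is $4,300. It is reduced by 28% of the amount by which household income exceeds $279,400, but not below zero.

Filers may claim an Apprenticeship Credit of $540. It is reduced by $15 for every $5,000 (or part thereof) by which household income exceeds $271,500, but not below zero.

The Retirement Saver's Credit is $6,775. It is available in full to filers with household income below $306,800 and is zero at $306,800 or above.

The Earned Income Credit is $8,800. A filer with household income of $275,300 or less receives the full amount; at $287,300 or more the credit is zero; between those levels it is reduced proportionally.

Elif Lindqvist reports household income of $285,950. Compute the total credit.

$10,726

First-Time Homebuyer Credit: 28% of the $6,550 excess over $279,400 is $1,834; credit = $4,300 − $1,834 = $2,466.
Apprenticeship Credit: income exceeds $271,500 by $14,450, which is 3 full-or-partial $5,000 increments; reduction = 3 × $15 = $45, leaving $495.
Retirement Saver's Credit: $285,950 is below the $306,800 cutoff, so the full $6,775 applies.
Earned Income Credit: $285,950 is $10,650 into a $12,000 phase-out range, leaving 1,350/12,000 of the credit: $8,800 × 1,350/12,000 = $990.
Total: $2,466 + $495 + $6,775 + $990 = $10,726.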